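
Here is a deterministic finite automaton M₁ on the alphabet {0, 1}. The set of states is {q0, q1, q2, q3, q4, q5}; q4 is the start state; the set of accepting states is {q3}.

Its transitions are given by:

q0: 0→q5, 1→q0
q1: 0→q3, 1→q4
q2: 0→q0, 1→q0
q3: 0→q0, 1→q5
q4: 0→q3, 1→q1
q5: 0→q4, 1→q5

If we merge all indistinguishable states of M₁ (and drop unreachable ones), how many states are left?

States {q2} cannot be reached from the start state, so discard them.
Initial partition by acceptance: {q3} | {q0,q1,q4,q5}.
Refine {q0,q1,q4,q5} on symbol 0: members go to different blocks, giving {q0,q5} and {q1,q4}.
On input 0, block {q0,q5} splits into {q0} and {q5}.
No further refinement is possible. Final partition (4 blocks): {q3} | {q0} | {q1,q4} | {q5}.

4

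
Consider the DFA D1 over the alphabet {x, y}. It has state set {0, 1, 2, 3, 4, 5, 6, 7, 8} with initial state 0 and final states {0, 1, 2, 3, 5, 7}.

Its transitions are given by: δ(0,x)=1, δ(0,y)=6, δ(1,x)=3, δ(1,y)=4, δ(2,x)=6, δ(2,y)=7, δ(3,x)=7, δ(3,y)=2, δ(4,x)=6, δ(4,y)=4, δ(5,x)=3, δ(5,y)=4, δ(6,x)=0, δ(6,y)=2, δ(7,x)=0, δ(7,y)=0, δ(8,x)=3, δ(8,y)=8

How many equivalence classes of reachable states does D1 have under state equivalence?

7

Reachable states from the start: {0,1,2,3,4,6,7}. Unreachable: {5,8} — drop them.
P0 = {0,1,2,3,7} | {4,6}.
Split {0,1,2,3,7} by δ(·,x) → {0,1,3,7} and {2}.
On input y, block {0,1,3,7} splits into {0,1} and {3} and {7}.
On input x, block {0,1} splits into {0} and {1}.
On input x, block {4,6} splits into {4} and {6}.
Stable partition: {0} | {4} | {2} | {3} | {7} | {1} | {6} — 7 equivalence classes.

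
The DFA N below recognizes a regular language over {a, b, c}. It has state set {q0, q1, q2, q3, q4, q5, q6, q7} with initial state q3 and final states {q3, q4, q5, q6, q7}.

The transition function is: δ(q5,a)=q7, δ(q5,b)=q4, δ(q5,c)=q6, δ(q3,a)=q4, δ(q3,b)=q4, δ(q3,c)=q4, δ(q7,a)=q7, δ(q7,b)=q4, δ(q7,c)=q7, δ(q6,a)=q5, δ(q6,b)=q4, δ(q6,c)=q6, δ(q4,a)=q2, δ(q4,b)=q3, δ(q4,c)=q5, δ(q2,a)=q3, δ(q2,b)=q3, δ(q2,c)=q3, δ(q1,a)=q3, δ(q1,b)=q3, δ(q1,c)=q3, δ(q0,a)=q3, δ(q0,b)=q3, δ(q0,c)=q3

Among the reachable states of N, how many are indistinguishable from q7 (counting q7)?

3

Reachable states from the start: {q2,q3,q4,q5,q6,q7}. Unreachable: {q0,q1} — drop them.
Initial partition by acceptance: {q3,q4,q5,q6,q7} | {q2}.
On input a, block {q3,q4,q5,q6,q7} splits into {q3,q5,q6,q7} and {q4}.
Split {q3,q5,q6,q7} by δ(·,a) → {q5,q6,q7} and {q3}.
The partition is now stable with 4 blocks: {q5,q6,q7} | {q2} | {q4} | {q3}.
The equivalence class containing q7 is {q5,q6,q7}, of size 3.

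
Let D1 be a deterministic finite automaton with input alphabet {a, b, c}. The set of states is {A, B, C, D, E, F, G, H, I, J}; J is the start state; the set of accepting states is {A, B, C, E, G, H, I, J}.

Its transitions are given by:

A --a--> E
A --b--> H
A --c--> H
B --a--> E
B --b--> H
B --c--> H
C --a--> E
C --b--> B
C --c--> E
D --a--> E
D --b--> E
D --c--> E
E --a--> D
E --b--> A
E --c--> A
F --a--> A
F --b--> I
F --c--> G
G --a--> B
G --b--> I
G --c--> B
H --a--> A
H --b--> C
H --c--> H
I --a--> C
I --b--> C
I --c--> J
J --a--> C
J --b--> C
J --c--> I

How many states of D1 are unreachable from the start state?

No path from J leads to F, G; the other 8 states are all reachable.

2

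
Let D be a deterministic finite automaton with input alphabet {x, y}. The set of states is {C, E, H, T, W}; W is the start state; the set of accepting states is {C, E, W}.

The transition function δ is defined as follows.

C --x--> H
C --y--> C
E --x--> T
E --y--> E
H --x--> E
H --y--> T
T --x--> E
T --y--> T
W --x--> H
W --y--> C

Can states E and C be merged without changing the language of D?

Every state is reachable, so we keep all 5.
Start with accepting vs non-accepting: {C,E,W} | {H,T}.
Stable partition: {C,E,W} | {H,T} — 2 equivalence classes.
E and C lie in the same block of the stable partition, so they are equivalent — no string distinguishes them.

Yes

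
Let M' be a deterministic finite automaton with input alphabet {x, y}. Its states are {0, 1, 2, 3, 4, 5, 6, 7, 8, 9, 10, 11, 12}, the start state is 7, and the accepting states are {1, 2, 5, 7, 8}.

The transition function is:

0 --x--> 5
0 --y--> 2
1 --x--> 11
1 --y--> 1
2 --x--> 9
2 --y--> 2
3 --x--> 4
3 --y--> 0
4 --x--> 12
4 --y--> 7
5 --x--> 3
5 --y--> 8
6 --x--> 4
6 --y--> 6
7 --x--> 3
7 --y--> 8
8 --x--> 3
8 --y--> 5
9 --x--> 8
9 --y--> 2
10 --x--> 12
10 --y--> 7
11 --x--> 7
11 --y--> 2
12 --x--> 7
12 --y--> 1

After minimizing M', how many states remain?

States {6,10} cannot be reached from the start state, so discard them.
P0 = {1,2,5,7,8} | {0,3,4,9,11,12}.
On input x, block {0,3,4,9,11,12} splits into {0,9,11,12} and {3,4}.
Refine {1,2,5,7,8} on symbol x: members go to different blocks, giving {5,7,8} and {1,2}.
Split {3,4} by δ(·,x) → {3} and {4}.
Stable partition: {5,7,8} | {0,9,11,12} | {3} | {1,2} | {4} — 5 equivalence classes.

5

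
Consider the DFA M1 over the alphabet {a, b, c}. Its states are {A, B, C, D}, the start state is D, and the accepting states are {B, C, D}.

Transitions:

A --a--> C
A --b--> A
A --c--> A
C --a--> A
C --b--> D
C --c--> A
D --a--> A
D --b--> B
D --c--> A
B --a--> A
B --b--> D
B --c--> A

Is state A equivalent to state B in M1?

All states are reachable from the start state.
Start with accepting vs non-accepting: {B,C,D} | {A}.
Stable partition: {B,C,D} | {A} — 2 equivalence classes.
A and B end up in different blocks, so they are distinguishable. For instance, the string 'ε' is accepted from only B.

No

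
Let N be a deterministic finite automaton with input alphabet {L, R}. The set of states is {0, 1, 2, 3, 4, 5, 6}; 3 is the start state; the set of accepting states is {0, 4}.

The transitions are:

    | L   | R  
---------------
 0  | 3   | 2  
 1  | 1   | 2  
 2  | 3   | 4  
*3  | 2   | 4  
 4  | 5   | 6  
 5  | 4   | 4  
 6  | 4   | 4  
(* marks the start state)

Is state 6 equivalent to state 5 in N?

Yes

First remove the unreachable states {0,1}; 5 states remain.
Start with accepting vs non-accepting: {4} | {2,3,5,6}.
Split {2,3,5,6} by δ(·,L) → {2,3} and {5,6}.
The partition is now stable with 3 blocks: {4} | {2,3} | {5,6}.
6 and 5 lie in the same block of the stable partition, so they are equivalent — no string distinguishes them.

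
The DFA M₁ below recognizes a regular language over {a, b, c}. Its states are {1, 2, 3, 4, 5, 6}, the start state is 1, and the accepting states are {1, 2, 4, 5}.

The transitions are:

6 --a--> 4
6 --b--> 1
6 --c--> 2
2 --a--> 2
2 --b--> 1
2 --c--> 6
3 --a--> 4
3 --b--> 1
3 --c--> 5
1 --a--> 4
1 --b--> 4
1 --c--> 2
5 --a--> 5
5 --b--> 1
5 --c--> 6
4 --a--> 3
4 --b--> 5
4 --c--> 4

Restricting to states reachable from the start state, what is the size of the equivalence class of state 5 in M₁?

Every state is reachable, so we keep all 6.
P0 = {1,2,4,5} | {3,6}.
Refine {1,2,4,5} on symbol a: members go to different blocks, giving {1,2,5} and {4}.
On input a, block {1,2,5} splits into {2,5} and {1}.
No further refinement is possible. Final partition (4 blocks): {2,5} | {3,6} | {4} | {1}.
The equivalence class containing 5 is {2,5}, of size 2.

2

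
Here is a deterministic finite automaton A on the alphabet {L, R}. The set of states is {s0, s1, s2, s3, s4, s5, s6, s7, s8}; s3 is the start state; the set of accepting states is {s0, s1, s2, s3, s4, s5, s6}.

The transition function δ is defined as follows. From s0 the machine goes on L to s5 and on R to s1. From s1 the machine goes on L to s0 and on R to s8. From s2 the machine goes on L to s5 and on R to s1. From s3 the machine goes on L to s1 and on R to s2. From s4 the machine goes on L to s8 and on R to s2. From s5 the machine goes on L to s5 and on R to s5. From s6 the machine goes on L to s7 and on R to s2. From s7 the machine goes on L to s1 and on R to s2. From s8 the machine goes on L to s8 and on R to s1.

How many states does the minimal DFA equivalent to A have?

First remove the unreachable states {s4,s6,s7}; 6 states remain.
Start with accepting vs non-accepting: {s0,s1,s2,s3,s5} | {s8}.
Split {s0,s1,s2,s3,s5} by δ(·,R) → {s0,s2,s3,s5} and {s1}.
Split {s0,s2,s3,s5} by δ(·,L) → {s0,s2,s5} and {s3}.
On input R, block {s0,s2,s5} splits into {s0,s2} and {s5}.
No further refinement is possible. Final partition (5 blocks): {s0,s2} | {s8} | {s1} | {s3} | {s5}.

5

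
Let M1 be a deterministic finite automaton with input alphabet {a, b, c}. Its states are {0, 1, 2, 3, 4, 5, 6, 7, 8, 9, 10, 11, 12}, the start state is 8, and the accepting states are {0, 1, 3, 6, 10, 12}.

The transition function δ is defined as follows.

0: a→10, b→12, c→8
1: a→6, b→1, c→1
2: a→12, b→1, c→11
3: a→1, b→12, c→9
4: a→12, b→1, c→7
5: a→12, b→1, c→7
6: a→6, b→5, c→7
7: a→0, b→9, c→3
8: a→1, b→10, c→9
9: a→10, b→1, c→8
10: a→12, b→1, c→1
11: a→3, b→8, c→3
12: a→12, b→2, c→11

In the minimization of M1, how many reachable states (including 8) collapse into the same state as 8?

2

Reachable states from the start: {0,1,2,3,5,6,7,8,9,10,11,12}. Unreachable: {4} — drop them.
Initial partition by acceptance: {0,1,3,6,10,12} | {2,5,7,8,9,11}.
Split {0,1,3,6,10,12} by δ(·,b) → {0,1,3,10} and {6,12}.
Split {0,1,3,10} by δ(·,a) → {0,3} and {1,10}.
Split {2,5,7,8,9,11} by δ(·,a) → {2,5} and {7,11} and {8,9}.
The partition is now stable with 6 blocks: {0,3} | {2,5} | {6,12} | {1,10} | {7,11} | {8,9}.
State 8 belongs to the block {8,9}, which has 2 states.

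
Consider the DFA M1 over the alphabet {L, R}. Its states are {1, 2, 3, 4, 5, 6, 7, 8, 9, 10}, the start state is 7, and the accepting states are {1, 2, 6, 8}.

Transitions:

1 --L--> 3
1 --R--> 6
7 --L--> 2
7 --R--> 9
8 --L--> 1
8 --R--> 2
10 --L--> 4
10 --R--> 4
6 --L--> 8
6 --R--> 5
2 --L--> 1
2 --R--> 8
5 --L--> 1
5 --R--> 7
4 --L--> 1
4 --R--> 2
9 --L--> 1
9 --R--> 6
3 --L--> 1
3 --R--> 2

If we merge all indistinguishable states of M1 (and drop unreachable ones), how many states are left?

7

States {4,10} cannot be reached from the start state, so discard them.
Initial partition by acceptance: {1,2,6,8} | {3,5,7,9}.
Split {1,2,6,8} by δ(·,L) → {2,6,8} and {1}.
Split {2,6,8} by δ(·,L) → {2,8} and {6}.
On input L, block {3,5,7,9} splits into {3,5,9} and {7}.
Split {3,5,9} by δ(·,R) → {3} and {5} and {9}.
The partition is now stable with 7 blocks: {2,8} | {3} | {1} | {6} | {7} | {5} | {9}.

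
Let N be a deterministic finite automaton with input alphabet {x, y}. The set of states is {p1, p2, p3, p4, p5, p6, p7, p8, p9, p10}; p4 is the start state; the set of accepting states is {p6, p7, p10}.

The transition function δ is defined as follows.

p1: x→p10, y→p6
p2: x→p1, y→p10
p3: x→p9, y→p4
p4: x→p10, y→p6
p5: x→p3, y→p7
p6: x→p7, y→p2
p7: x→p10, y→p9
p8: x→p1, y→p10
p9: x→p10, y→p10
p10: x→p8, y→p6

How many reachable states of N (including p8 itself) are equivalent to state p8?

2

First remove the unreachable states {p3,p5}; 8 states remain.
Start with accepting vs non-accepting: {p6,p7,p10} | {p1,p2,p4,p8,p9}.
Refine {p6,p7,p10} on symbol x: members go to different blocks, giving {p6,p7} and {p10}.
On input x, block {p6,p7} splits into {p6} and {p7}.
On input x, block {p1,p2,p4,p8,p9} splits into {p1,p4,p9} and {p2,p8}.
Split {p1,p4,p9} by δ(·,y) → {p1,p4} and {p9}.
No further refinement is possible. Final partition (6 blocks): {p6} | {p1,p4} | {p10} | {p7} | {p2,p8} | {p9}.
State p8 belongs to the block {p2,p8}, which has 2 states.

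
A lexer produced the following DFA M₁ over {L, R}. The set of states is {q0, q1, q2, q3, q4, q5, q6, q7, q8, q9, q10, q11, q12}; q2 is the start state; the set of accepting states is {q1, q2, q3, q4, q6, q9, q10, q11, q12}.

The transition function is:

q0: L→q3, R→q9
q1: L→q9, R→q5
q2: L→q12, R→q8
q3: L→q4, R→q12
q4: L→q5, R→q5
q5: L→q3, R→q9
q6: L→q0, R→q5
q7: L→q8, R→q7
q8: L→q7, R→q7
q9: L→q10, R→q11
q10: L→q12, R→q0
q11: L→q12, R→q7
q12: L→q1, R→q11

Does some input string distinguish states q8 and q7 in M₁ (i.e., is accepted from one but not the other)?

Reachable states from the start: {q0,q1,q2,q3,q4,q5,q7,q8,q9,q10,q11,q12}. Unreachable: {q6} — drop them.
Initial partition by acceptance: {q1,q2,q3,q4,q9,q10,q11,q12} | {q0,q5,q7,q8}.
Split {q1,q2,q3,q4,q9,q10,q11,q12} by δ(·,L) → {q1,q2,q3,q9,q10,q11,q12} and {q4}.
Refine {q1,q2,q3,q9,q10,q11,q12} on symbol L: members go to different blocks, giving {q1,q2,q9,q10,q11,q12} and {q3}.
On input R, block {q1,q2,q9,q10,q11,q12} splits into {q1,q2,q10,q11} and {q9,q12}.
On input L, block {q0,q5,q7,q8} splits into {q0,q5} and {q7,q8}.
Refine {q1,q2,q10,q11} on symbol R: members go to different blocks, giving {q1,q10} and {q2,q11}.
The partition is now stable with 7 blocks: {q1,q10} | {q0,q5} | {q4} | {q3} | {q9,q12} | {q7,q8} | {q2,q11}.
q8 and q7 lie in the same block of the stable partition, so they are equivalent — no string distinguishes them.

No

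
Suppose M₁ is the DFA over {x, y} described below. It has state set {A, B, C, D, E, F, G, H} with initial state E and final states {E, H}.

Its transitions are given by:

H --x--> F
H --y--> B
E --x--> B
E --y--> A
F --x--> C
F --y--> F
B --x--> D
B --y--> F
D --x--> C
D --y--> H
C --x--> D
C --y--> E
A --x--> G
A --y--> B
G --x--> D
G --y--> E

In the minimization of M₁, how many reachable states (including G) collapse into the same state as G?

3

P0 = {E,H} | {A,B,C,D,F,G}.
Split {A,B,C,D,F,G} by δ(·,y) → {A,B,F} and {C,D,G}.
The partition is now stable with 3 blocks: {E,H} | {A,B,F} | {C,D,G}.
The equivalence class containing G is {C,D,G}, of size 3.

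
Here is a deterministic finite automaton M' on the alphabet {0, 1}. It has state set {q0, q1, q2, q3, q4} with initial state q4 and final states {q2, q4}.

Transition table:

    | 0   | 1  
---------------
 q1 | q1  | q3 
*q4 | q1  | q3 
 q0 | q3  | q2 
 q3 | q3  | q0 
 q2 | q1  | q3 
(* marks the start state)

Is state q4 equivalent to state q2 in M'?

All states are reachable from the start state.
Start with accepting vs non-accepting: {q2,q4} | {q0,q1,q3}.
Split {q0,q1,q3} by δ(·,1) → {q1,q3} and {q0}.
On input 1, block {q1,q3} splits into {q1} and {q3}.
Stable partition: {q2,q4} | {q1} | {q0} | {q3} — 4 equivalence classes.
q4 and q2 lie in the same block of the stable partition, so they are equivalent — no string distinguishes them.

Yes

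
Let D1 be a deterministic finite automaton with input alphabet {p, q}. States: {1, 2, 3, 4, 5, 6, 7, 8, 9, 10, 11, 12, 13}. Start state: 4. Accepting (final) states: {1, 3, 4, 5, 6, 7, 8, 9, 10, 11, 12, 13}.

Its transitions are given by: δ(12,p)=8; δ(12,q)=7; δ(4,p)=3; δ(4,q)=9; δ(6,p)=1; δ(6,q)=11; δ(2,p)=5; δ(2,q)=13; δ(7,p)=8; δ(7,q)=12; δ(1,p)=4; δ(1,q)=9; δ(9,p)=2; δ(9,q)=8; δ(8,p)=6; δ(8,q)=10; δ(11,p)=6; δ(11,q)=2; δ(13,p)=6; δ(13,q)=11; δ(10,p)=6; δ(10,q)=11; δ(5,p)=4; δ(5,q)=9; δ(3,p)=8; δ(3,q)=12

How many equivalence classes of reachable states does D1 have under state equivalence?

9

Initial partition by acceptance: {1,3,4,5,6,7,8,9,10,11,12,13} | {2}.
On input p, block {1,3,4,5,6,7,8,9,10,11,12,13} splits into {1,3,4,5,6,7,8,10,11,12,13} and {9}.
On input q, block {1,3,4,5,6,7,8,10,11,12,13} splits into {3,6,7,8,10,12,13} and {1,4,5} and {11}.
On input p, block {3,6,7,8,10,12,13} splits into {3,7,8,10,12,13} and {6}.
Split {3,7,8,10,12,13} by δ(·,p) → {3,7,12} and {8,10,13}.
Refine {1,4,5} on symbol p: members go to different blocks, giving {1,5} and {4}.
On input q, block {8,10,13} splits into {10,13} and {8}.
No further refinement is possible. Final partition (9 blocks): {3,7,12} | {2} | {9} | {1,5} | {11} | {6} | {10,13} | {4} | {8}.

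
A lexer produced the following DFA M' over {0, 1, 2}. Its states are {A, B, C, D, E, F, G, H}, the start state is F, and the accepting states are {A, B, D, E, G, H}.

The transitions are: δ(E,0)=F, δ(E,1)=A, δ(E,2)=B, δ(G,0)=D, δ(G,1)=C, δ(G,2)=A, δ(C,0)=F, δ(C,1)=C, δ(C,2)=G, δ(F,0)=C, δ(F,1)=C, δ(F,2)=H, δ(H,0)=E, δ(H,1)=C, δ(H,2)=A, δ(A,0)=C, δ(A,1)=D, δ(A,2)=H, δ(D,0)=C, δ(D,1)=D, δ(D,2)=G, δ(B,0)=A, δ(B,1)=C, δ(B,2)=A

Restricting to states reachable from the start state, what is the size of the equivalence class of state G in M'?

3

Initial partition by acceptance: {A,B,D,E,G,H} | {C,F}.
Refine {A,B,D,E,G,H} on symbol 0: members go to different blocks, giving {A,D,E} and {B,G,H}.
The partition is now stable with 3 blocks: {A,D,E} | {C,F} | {B,G,H}.
The equivalence class containing G is {B,G,H}, of size 3.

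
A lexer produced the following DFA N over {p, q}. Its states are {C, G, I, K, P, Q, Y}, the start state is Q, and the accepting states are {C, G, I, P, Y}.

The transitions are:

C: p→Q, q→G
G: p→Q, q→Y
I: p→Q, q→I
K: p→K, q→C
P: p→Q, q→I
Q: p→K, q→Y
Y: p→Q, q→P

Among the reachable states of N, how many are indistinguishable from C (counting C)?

5

Initial partition by acceptance: {C,G,I,P,Y} | {K,Q}.
Stable partition: {C,G,I,P,Y} | {K,Q} — 2 equivalence classes.
State C belongs to the block {C,G,I,P,Y}, which has 5 states.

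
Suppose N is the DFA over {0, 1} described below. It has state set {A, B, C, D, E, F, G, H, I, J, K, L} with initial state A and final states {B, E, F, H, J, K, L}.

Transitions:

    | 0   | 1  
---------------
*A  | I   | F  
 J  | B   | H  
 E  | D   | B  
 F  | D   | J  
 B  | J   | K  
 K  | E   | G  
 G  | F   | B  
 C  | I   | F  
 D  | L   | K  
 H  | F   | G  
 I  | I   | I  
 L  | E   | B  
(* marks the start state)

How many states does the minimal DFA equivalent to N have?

8

States {C} cannot be reached from the start state, so discard them.
Start with accepting vs non-accepting: {B,E,F,H,J,K,L} | {A,D,G,I}.
Refine {B,E,F,H,J,K,L} on symbol 0: members go to different blocks, giving {B,H,J,K,L} and {E,F}.
Refine {B,H,J,K,L} on symbol 0: members go to different blocks, giving {H,K,L} and {B,J}.
Split {H,K,L} by δ(·,1) → {H,K} and {L}.
Refine {A,D,G,I} on symbol 0: members go to different blocks, giving {A,I} and {D} and {G}.
Split {A,I} by δ(·,1) → {A} and {I}.
Stable partition: {H,K} | {A} | {E,F} | {B,J} | {L} | {D} | {G} | {I} — 8 equivalence classes.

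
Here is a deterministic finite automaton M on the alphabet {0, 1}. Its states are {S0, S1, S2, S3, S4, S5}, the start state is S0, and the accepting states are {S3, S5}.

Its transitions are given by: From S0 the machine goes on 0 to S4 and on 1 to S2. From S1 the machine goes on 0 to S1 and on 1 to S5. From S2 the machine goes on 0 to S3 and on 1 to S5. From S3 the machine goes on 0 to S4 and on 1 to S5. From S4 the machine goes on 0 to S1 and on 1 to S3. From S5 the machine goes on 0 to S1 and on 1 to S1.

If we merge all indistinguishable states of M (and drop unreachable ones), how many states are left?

6

P0 = {S3,S5} | {S0,S1,S2,S4}.
Refine {S3,S5} on symbol 1: members go to different blocks, giving {S3} and {S5}.
Split {S0,S1,S2,S4} by δ(·,0) → {S0,S1,S4} and {S2}.
On input 1, block {S0,S1,S4} splits into {S0} and {S1} and {S4}.
No further refinement is possible. Final partition (6 blocks): {S3} | {S0} | {S5} | {S2} | {S1} | {S4}.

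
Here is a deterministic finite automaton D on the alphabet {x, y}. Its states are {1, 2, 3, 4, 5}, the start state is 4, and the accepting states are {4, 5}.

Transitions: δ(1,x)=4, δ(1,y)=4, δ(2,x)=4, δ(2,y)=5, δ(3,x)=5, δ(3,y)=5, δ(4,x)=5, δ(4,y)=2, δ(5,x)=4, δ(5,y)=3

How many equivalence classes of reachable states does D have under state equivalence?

States {1} cannot be reached from the start state, so discard them.
P0 = {4,5} | {2,3}.
Stable partition: {4,5} | {2,3} — 2 equivalence classes.

2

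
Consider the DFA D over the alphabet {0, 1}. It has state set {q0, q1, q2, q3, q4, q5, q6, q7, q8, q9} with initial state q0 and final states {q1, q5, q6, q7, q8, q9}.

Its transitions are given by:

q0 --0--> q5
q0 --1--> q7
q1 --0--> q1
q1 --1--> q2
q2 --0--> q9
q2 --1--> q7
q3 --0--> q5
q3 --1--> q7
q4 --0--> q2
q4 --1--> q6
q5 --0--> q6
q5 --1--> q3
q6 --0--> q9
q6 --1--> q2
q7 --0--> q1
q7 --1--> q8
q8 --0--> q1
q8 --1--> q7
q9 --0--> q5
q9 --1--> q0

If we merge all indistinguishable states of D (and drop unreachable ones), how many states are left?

3

First remove the unreachable states {q4}; 9 states remain.
Start with accepting vs non-accepting: {q1,q5,q6,q7,q8,q9} | {q0,q2,q3}.
On input 1, block {q1,q5,q6,q7,q8,q9} splits into {q1,q5,q6,q9} and {q7,q8}.
No further refinement is possible. Final partition (3 blocks): {q1,q5,q6,q9} | {q0,q2,q3} | {q7,q8}.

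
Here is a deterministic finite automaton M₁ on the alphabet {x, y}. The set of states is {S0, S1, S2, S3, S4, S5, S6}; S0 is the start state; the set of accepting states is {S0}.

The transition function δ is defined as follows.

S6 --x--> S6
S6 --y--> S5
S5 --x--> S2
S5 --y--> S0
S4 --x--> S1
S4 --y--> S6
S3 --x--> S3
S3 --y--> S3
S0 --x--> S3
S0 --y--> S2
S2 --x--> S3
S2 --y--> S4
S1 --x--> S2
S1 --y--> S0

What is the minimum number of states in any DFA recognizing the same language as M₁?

6

Start with accepting vs non-accepting: {S0} | {S1,S2,S3,S4,S5,S6}.
Refine {S1,S2,S3,S4,S5,S6} on symbol y: members go to different blocks, giving {S2,S3,S4,S6} and {S1,S5}.
Split {S2,S3,S4,S6} by δ(·,x) → {S2,S3,S6} and {S4}.
Refine {S2,S3,S6} on symbol y: members go to different blocks, giving {S2} and {S3} and {S6}.
No further refinement is possible. Final partition (6 blocks): {S0} | {S2} | {S1,S5} | {S4} | {S3} | {S6}.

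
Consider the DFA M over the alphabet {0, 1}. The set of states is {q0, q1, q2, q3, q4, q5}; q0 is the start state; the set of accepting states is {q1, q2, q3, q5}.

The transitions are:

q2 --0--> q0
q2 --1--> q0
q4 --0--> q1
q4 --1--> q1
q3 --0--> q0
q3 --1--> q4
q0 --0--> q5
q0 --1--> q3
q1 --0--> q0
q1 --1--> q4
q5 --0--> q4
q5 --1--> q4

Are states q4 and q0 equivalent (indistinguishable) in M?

Yes

States {q2} cannot be reached from the start state, so discard them.
P0 = {q1,q3,q5} | {q0,q4}.
The partition is now stable with 2 blocks: {q1,q3,q5} | {q0,q4}.
q4 and q0 lie in the same block of the stable partition, so they are equivalent — no string distinguishes them.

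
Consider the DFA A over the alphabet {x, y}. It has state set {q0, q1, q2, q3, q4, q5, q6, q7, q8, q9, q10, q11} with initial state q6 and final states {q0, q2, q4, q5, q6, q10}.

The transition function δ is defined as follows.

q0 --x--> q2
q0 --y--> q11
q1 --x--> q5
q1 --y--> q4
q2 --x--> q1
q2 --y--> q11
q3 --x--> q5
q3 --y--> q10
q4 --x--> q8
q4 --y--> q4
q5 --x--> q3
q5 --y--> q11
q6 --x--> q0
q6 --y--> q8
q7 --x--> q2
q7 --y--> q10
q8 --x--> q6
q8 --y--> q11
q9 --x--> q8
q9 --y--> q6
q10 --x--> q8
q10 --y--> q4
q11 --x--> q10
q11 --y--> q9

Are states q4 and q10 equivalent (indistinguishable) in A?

States {q7} cannot be reached from the start state, so discard them.
P0 = {q0,q2,q4,q5,q6,q10} | {q1,q3,q8,q9,q11}.
On input x, block {q0,q2,q4,q5,q6,q10} splits into {q2,q4,q5,q10} and {q0,q6}.
On input y, block {q2,q4,q5,q10} splits into {q2,q5} and {q4,q10}.
Split {q1,q3,q8,q9,q11} by δ(·,x) → {q1,q3} and {q8} and {q9} and {q11}.
Refine {q0,q6} on symbol x: members go to different blocks, giving {q0} and {q6}.
Stable partition: {q2,q5} | {q1,q3} | {q0} | {q4,q10} | {q8} | {q9} | {q11} | {q6} — 8 equivalence classes.
q4 and q10 lie in the same block of the stable partition, so they are equivalent — no string distinguishes them.

Yes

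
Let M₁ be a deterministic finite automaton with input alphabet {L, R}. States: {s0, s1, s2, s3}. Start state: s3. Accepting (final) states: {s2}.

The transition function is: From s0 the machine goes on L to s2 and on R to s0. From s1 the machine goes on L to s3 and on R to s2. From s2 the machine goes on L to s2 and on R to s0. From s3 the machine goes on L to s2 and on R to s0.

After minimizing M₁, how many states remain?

Reachable states from the start: {s0,s2,s3}. Unreachable: {s1} — drop them.
P0 = {s2} | {s0,s3}.
No further refinement is possible. Final partition (2 blocks): {s2} | {s0,s3}.

2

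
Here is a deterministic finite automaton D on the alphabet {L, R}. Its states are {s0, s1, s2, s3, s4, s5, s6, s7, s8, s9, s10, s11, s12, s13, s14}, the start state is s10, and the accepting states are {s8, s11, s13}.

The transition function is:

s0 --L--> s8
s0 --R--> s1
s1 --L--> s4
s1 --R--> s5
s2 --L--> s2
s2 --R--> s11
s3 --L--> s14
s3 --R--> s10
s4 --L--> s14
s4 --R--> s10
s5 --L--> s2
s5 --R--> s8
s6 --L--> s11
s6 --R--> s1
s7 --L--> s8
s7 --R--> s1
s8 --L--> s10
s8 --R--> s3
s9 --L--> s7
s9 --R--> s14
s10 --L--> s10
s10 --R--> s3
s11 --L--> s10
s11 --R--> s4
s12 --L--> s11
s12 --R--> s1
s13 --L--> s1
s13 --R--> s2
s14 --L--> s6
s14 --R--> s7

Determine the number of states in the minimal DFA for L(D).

Reachable states from the start: {s1,s2,s3,s4,s5,s6,s7,s8,s10,s11,s14}. Unreachable: {s0,s9,s12,s13} — drop them.
P0 = {s8,s11} | {s1,s2,s3,s4,s5,s6,s7,s10,s14}.
Refine {s1,s2,s3,s4,s5,s6,s7,s10,s14} on symbol L: members go to different blocks, giving {s1,s2,s3,s4,s5,s10,s14} and {s6,s7}.
Split {s1,s2,s3,s4,s5,s10,s14} by δ(·,L) → {s1,s2,s3,s4,s5,s10} and {s14}.
Split {s1,s2,s3,s4,s5,s10} by δ(·,L) → {s1,s2,s5,s10} and {s3,s4}.
Refine {s1,s2,s5,s10} on symbol L: members go to different blocks, giving {s2,s5,s10} and {s1}.
Split {s2,s5,s10} by δ(·,R) → {s2,s5} and {s10}.
Stable partition: {s8,s11} | {s2,s5} | {s6,s7} | {s14} | {s3,s4} | {s1} | {s10} — 7 equivalence classes.

7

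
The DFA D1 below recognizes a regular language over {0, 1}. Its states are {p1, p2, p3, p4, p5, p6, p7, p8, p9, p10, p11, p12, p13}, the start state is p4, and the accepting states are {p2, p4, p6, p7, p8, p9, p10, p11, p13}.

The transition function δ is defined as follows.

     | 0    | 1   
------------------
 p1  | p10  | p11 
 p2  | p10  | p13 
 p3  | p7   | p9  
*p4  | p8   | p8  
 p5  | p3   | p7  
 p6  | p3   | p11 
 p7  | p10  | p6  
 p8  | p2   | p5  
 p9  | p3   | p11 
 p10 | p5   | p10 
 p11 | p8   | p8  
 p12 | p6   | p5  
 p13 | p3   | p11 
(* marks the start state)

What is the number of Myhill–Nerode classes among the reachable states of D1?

7

States {p1,p12} cannot be reached from the start state, so discard them.
Initial partition by acceptance: {p2,p4,p6,p7,p8,p9,p10,p11,p13} | {p3,p5}.
Split {p2,p4,p6,p7,p8,p9,p10,p11,p13} by δ(·,0) → {p2,p4,p7,p8,p11} and {p6,p9,p10,p13}.
On input 0, block {p2,p4,p7,p8,p11} splits into {p4,p8,p11} and {p2,p7}.
Split {p4,p8,p11} by δ(·,0) → {p4,p11} and {p8}.
On input 0, block {p3,p5} splits into {p3} and {p5}.
Refine {p6,p9,p10,p13} on symbol 0: members go to different blocks, giving {p6,p9,p13} and {p10}.
Stable partition: {p4,p11} | {p3} | {p6,p9,p13} | {p2,p7} | {p8} | {p5} | {p10} — 7 equivalence classes.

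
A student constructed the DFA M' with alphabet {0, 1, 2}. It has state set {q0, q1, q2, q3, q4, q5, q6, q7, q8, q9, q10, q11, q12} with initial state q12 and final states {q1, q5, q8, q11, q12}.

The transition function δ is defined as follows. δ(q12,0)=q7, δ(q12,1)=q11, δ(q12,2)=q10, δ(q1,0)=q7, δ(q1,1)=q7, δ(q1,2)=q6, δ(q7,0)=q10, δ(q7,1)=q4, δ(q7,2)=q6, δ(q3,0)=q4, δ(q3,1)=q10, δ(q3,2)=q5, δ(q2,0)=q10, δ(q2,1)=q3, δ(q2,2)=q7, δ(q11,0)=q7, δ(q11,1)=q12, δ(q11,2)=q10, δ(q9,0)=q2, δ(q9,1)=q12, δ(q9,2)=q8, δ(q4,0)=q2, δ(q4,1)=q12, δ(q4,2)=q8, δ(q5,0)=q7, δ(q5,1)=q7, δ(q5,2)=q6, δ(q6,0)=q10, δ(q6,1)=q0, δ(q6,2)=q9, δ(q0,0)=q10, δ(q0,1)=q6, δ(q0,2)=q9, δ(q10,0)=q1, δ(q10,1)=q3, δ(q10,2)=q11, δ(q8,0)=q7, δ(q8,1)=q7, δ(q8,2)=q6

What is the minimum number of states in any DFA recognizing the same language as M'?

Every state is reachable, so we keep all 13.
P0 = {q1,q5,q8,q11,q12} | {q0,q2,q3,q4,q6,q7,q9,q10}.
Split {q1,q5,q8,q11,q12} by δ(·,1) → {q1,q5,q8} and {q11,q12}.
Refine {q0,q2,q3,q4,q6,q7,q9,q10} on symbol 0: members go to different blocks, giving {q0,q2,q3,q4,q6,q7,q9} and {q10}.
Refine {q0,q2,q3,q4,q6,q7,q9} on symbol 0: members go to different blocks, giving {q0,q2,q6,q7} and {q3,q4,q9}.
Split {q0,q2,q6,q7} by δ(·,1) → {q0,q6} and {q2,q7}.
On input 0, block {q3,q4,q9} splits into {q4,q9} and {q3}.
On input 1, block {q2,q7} splits into {q2} and {q7}.
The partition is now stable with 8 blocks: {q1,q5,q8} | {q0,q6} | {q11,q12} | {q10} | {q4,q9} | {q2} | {q3} | {q7}.

8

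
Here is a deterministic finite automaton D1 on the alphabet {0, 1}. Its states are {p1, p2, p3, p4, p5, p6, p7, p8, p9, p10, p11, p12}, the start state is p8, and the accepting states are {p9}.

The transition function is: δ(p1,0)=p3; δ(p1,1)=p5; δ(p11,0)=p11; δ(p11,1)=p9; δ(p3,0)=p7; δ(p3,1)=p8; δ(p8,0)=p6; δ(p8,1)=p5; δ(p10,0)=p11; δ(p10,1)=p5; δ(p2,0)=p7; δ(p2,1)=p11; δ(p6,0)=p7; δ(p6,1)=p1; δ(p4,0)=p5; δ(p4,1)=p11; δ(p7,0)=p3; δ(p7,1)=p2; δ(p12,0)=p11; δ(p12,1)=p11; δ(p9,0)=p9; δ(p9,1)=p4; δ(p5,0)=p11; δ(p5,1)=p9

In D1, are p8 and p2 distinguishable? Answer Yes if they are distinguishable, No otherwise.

No

First remove the unreachable states {p10,p12}; 10 states remain.
P0 = {p9} | {p1,p2,p3,p4,p5,p6,p7,p8,p11}.
Split {p1,p2,p3,p4,p5,p6,p7,p8,p11} by δ(·,1) → {p1,p2,p3,p4,p6,p7,p8} and {p5,p11}.
Split {p1,p2,p3,p4,p6,p7,p8} by δ(·,0) → {p1,p2,p3,p6,p7,p8} and {p4}.
On input 1, block {p1,p2,p3,p6,p7,p8} splits into {p1,p2,p8} and {p3,p6,p7}.
No further refinement is possible. Final partition (5 blocks): {p9} | {p1,p2,p8} | {p5,p11} | {p4} | {p3,p6,p7}.
p8 and p2 lie in the same block of the stable partition, so they are equivalent — no string distinguishes them.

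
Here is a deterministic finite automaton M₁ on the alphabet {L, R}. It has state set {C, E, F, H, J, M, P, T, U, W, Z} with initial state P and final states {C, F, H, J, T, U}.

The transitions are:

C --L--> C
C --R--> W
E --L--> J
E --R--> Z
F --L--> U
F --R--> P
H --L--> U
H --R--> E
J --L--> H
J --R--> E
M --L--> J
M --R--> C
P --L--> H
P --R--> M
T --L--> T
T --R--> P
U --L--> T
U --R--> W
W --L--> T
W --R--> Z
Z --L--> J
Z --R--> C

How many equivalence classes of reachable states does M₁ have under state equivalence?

First remove the unreachable states {F}; 10 states remain.
Initial partition by acceptance: {C,H,J,T,U} | {E,M,P,W,Z}.
Refine {E,M,P,W,Z} on symbol R: members go to different blocks, giving {E,P,W} and {M,Z}.
The partition is now stable with 3 blocks: {C,H,J,T,U} | {E,P,W} | {M,Z}.

3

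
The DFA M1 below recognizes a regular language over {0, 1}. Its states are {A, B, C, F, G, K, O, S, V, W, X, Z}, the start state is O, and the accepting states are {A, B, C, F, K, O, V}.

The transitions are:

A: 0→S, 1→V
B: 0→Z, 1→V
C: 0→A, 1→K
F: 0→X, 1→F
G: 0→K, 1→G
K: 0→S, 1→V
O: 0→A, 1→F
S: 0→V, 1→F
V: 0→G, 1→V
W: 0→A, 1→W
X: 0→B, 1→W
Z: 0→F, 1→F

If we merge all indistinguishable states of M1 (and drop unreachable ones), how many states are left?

First remove the unreachable states {C}; 11 states remain.
P0 = {A,B,F,K,O,V} | {G,S,W,X,Z}.
Split {A,B,F,K,O,V} by δ(·,0) → {A,B,F,K,V} and {O}.
On input 1, block {G,S,W,X,Z} splits into {G,W,X} and {S,Z}.
Split {A,B,F,K,V} by δ(·,0) → {A,B,K} and {F,V}.
Stable partition: {A,B,K} | {G,W,X} | {O} | {S,Z} | {F,V} — 5 equivalence classes.

5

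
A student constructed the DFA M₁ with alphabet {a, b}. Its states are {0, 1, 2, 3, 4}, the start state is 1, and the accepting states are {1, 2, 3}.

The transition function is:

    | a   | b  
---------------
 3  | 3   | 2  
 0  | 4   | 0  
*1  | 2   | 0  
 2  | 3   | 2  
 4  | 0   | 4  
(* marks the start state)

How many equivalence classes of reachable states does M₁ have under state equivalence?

Initial partition by acceptance: {1,2,3} | {0,4}.
On input b, block {1,2,3} splits into {2,3} and {1}.
Stable partition: {2,3} | {0,4} | {1} — 3 equivalence classes.

3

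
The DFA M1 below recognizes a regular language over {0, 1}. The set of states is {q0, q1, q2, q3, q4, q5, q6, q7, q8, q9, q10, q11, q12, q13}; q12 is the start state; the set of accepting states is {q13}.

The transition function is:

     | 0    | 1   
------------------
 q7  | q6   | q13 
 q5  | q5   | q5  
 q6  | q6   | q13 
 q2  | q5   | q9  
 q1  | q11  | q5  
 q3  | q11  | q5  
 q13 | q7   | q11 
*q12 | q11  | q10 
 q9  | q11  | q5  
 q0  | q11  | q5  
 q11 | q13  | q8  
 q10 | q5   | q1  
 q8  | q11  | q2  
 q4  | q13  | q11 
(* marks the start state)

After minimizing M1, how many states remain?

Reachable states from the start: {q1,q2,q5,q6,q7,q8,q9,q10,q11,q12,q13}. Unreachable: {q0,q3,q4} — drop them.
Start with accepting vs non-accepting: {q13} | {q1,q2,q5,q6,q7,q8,q9,q10,q11,q12}.
Split {q1,q2,q5,q6,q7,q8,q9,q10,q11,q12} by δ(·,0) → {q1,q2,q5,q6,q7,q8,q9,q10,q12} and {q11}.
On input 0, block {q1,q2,q5,q6,q7,q8,q9,q10,q12} splits into {q2,q5,q6,q7,q10} and {q1,q8,q9,q12}.
On input 1, block {q2,q5,q6,q7,q10} splits into {q2,q10} and {q6,q7} and {q5}.
Split {q1,q8,q9,q12} by δ(·,1) → {q1,q9} and {q8,q12}.
The partition is now stable with 7 blocks: {q13} | {q2,q10} | {q11} | {q1,q9} | {q6,q7} | {q5} | {q8,q12}.

7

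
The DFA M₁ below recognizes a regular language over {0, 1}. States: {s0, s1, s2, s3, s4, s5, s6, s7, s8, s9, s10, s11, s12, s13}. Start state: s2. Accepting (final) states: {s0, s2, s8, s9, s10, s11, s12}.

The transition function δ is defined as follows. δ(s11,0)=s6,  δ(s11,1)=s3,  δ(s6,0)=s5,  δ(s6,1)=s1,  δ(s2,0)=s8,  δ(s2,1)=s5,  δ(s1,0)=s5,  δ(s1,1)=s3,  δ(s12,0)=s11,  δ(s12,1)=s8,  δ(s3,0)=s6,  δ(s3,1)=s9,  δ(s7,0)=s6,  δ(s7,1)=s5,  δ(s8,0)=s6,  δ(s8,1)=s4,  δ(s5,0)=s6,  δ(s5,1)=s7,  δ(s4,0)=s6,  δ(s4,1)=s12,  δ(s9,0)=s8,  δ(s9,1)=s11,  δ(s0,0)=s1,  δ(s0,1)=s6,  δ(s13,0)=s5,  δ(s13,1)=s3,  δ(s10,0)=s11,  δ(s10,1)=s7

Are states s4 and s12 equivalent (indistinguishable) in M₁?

First remove the unreachable states {s0,s10,s13}; 11 states remain.
Start with accepting vs non-accepting: {s2,s8,s9,s11,s12} | {s1,s3,s4,s5,s6,s7}.
Refine {s2,s8,s9,s11,s12} on symbol 0: members go to different blocks, giving {s2,s9,s12} and {s8,s11}.
On input 1, block {s2,s9,s12} splits into {s9,s12} and {s2}.
Split {s1,s3,s4,s5,s6,s7} by δ(·,1) → {s1,s5,s6,s7} and {s3,s4}.
Split {s1,s5,s6,s7} by δ(·,1) → {s5,s6,s7} and {s1}.
Refine {s5,s6,s7} on symbol 1: members go to different blocks, giving {s5,s7} and {s6}.
No further refinement is possible. Final partition (7 blocks): {s9,s12} | {s5,s7} | {s8,s11} | {s2} | {s3,s4} | {s1} | {s6}.
s4 and s12 end up in different blocks, so they are distinguishable. For instance, the string 'ε' is accepted from only s12.

No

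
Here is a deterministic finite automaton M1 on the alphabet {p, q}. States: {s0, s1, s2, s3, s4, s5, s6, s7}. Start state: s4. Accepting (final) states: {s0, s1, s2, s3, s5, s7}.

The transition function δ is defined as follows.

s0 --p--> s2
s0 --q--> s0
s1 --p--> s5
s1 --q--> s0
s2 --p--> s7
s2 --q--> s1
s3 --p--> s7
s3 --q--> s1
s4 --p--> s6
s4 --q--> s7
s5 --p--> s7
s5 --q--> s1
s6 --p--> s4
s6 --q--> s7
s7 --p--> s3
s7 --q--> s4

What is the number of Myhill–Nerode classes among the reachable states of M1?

4

All states are reachable from the start state.
Start with accepting vs non-accepting: {s0,s1,s2,s3,s5,s7} | {s4,s6}.
Refine {s0,s1,s2,s3,s5,s7} on symbol q: members go to different blocks, giving {s0,s1,s2,s3,s5} and {s7}.
Refine {s0,s1,s2,s3,s5} on symbol p: members go to different blocks, giving {s2,s3,s5} and {s0,s1}.
The partition is now stable with 4 blocks: {s2,s3,s5} | {s4,s6} | {s7} | {s0,s1}.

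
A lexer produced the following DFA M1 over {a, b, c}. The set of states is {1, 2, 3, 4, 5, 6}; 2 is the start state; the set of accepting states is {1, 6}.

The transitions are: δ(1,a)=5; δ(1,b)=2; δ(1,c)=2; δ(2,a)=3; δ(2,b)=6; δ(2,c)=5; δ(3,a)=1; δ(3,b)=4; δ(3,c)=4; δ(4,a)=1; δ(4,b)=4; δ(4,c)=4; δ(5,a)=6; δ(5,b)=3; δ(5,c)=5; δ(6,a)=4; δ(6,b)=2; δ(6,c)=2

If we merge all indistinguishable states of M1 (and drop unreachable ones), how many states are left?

3

Every state is reachable, so we keep all 6.
Initial partition by acceptance: {1,6} | {2,3,4,5}.
On input a, block {2,3,4,5} splits into {3,4,5} and {2}.
Stable partition: {1,6} | {3,4,5} | {2} — 3 equivalence classes.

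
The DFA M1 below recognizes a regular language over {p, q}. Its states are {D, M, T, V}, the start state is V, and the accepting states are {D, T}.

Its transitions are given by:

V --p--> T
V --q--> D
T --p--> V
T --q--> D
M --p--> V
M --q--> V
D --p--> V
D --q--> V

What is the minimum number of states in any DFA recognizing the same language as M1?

Reachable states from the start: {D,T,V}. Unreachable: {M} — drop them.
Initial partition by acceptance: {D,T} | {V}.
Refine {D,T} on symbol q: members go to different blocks, giving {D} and {T}.
The partition is now stable with 3 blocks: {D} | {V} | {T}.

3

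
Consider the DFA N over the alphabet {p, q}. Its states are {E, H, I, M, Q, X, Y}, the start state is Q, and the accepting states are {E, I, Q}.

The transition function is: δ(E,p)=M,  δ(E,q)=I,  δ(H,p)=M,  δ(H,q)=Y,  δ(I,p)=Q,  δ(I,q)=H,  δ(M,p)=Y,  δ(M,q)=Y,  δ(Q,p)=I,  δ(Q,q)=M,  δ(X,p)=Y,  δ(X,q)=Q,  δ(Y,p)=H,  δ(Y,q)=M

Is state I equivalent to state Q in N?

States {E,X} cannot be reached from the start state, so discard them.
Initial partition by acceptance: {I,Q} | {H,M,Y}.
No further refinement is possible. Final partition (2 blocks): {I,Q} | {H,M,Y}.
I and Q lie in the same block of the stable partition, so they are equivalent — no string distinguishes them.

Yes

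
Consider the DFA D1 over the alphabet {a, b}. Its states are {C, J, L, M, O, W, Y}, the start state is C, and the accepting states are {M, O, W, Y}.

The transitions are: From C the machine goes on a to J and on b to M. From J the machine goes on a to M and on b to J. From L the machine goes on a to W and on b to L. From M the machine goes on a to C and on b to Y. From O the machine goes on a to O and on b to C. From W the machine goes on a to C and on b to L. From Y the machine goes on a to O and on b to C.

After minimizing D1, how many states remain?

4

First remove the unreachable states {L,W}; 5 states remain.
P0 = {M,O,Y} | {C,J}.
Refine {M,O,Y} on symbol a: members go to different blocks, giving {O,Y} and {M}.
Refine {C,J} on symbol a: members go to different blocks, giving {J} and {C}.
Stable partition: {O,Y} | {J} | {M} | {C} — 4 equivalence classes.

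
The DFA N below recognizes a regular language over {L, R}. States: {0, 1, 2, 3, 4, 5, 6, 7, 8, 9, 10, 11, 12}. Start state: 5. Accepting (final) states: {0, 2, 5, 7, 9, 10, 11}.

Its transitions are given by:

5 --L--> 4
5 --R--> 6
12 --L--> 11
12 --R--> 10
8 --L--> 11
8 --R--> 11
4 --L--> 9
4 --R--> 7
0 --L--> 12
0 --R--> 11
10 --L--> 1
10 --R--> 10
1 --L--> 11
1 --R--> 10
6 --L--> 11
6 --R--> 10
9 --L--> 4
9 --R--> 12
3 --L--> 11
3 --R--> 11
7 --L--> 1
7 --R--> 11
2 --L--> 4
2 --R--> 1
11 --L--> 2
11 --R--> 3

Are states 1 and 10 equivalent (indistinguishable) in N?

Reachable states from the start: {1,2,3,4,5,6,7,9,10,11,12}. Unreachable: {0,8} — drop them.
Start with accepting vs non-accepting: {2,5,7,9,10,11} | {1,3,4,6,12}.
Split {2,5,7,9,10,11} by δ(·,L) → {2,5,7,9,10} and {11}.
Refine {2,5,7,9,10} on symbol R: members go to different blocks, giving {2,5,9} and {7} and {10}.
On input L, block {1,3,4,6,12} splits into {1,3,6,12} and {4}.
On input R, block {1,3,6,12} splits into {1,6,12} and {3}.
Stable partition: {2,5,9} | {1,6,12} | {11} | {7} | {10} | {4} | {3} — 7 equivalence classes.
1 and 10 end up in different blocks, so they are distinguishable. For instance, the string 'ε' is accepted from only 10.

No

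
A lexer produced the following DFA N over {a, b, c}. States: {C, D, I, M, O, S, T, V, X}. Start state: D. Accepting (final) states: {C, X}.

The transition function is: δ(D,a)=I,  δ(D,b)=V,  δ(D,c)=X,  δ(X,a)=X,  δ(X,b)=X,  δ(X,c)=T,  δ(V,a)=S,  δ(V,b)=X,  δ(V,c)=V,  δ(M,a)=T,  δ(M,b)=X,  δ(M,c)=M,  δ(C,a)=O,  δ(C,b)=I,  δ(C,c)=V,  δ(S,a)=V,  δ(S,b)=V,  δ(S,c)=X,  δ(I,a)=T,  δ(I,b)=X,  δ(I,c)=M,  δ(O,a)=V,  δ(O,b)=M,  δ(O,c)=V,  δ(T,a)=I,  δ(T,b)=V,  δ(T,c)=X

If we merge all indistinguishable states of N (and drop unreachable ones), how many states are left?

3

Reachable states from the start: {D,I,M,S,T,V,X}. Unreachable: {C,O} — drop them.
Start with accepting vs non-accepting: {X} | {D,I,M,S,T,V}.
On input b, block {D,I,M,S,T,V} splits into {D,S,T} and {I,M,V}.
The partition is now stable with 3 blocks: {X} | {D,S,T} | {I,M,V}.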